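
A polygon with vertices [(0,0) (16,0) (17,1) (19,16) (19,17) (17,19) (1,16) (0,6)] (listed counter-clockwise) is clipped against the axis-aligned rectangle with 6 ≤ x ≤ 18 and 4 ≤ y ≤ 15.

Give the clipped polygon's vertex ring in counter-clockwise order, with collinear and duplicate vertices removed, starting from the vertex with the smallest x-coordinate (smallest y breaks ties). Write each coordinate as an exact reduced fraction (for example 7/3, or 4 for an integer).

1. After x ≥ 6: [(6,0) (16,0) (17,1) (19,16) (19,17) (17,19) (6,271/16)]
2. After x ≤ 18: [(6,0) (16,0) (17,1) (18,17/2) (18,18) (17,19) (6,271/16)]
3. After y ≥ 4: [(6,4) (87/5,4) (18,17/2) (18,18) (17,19) (6,271/16)]
4. After y ≤ 15: [(6,15) (6,4) (87/5,4) (18,17/2) (18,15)]
5. Canonical ring: [(6,4) (87/5,4) (18,17/2) (18,15) (6,15)]

Clipped polygon: [(6,4) (87/5,4) (18,17/2) (18,15) (6,15)]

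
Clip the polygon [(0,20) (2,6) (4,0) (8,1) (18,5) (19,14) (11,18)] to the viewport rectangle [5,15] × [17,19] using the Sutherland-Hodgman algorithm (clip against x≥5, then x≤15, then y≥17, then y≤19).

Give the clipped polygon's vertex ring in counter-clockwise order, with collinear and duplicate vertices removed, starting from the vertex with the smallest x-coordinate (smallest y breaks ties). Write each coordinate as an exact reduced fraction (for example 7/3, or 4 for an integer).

1. After x ≥ 5: [(5,210/11) (5,1/4) (8,1) (18,5) (19,14) (11,18)]
2. After x ≤ 15: [(5,210/11) (5,1/4) (8,1) (15,19/5) (15,16) (11,18)]
3. After y ≥ 17: [(5,210/11) (5,17) (13,17) (11,18)]
4. After y ≤ 19: [(11/2,19) (5,19) (5,17) (13,17) (11,18)]
5. Canonical ring: [(5,17) (13,17) (11,18) (11/2,19) (5,19)]

Clipped polygon: [(5,17) (13,17) (11,18) (11/2,19) (5,19)]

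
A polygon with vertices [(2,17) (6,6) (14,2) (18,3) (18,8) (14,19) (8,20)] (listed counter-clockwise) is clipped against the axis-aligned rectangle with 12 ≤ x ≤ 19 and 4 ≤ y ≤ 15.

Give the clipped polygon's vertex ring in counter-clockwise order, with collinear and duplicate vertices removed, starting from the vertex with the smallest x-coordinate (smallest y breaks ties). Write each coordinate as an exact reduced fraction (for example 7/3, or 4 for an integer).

Clipped polygon: [(12,4) (18,4) (18,8) (170/11,15) (12,15)]

1. After x ≥ 12: [(12,3) (14,2) (18,3) (18,8) (14,19) (12,58/3)]
2. After x ≤ 19: [(12,3) (14,2) (18,3) (18,8) (14,19) (12,58/3)]
3. After y ≥ 4: [(12,4) (18,4) (18,8) (14,19) (12,58/3)]
4. After y ≤ 15: [(12,15) (12,4) (18,4) (18,8) (170/11,15)]
5. Canonical ring: [(12,4) (18,4) (18,8) (170/11,15) (12,15)]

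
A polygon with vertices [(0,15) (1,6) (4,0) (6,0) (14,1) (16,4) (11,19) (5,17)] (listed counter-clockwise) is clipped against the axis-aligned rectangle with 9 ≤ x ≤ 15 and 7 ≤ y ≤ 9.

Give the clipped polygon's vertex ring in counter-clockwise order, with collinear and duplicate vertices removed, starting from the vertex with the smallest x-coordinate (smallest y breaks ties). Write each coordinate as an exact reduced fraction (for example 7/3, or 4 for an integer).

1. After x ≥ 9: [(9,3/8) (14,1) (16,4) (11,19) (9,55/3)]
2. After x ≤ 15: [(9,3/8) (14,1) (15,5/2) (15,7) (11,19) (9,55/3)]
3. After y ≥ 7: [(9,7) (15,7) (15,7) (11,19) (9,55/3)]
4. After y ≤ 9: [(9,9) (9,7) (15,7) (15,7) (43/3,9)]
5. Canonical ring: [(9,7) (15,7) (43/3,9) (9,9)]

Clipped polygon: [(9,7) (15,7) (43/3,9) (9,9)]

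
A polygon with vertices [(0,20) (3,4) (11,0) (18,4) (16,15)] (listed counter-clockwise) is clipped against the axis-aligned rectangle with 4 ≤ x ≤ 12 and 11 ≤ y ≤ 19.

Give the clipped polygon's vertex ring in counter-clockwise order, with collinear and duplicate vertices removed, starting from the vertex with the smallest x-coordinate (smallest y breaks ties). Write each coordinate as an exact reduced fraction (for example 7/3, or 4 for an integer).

Clipped polygon: [(4,11) (12,11) (12,65/4) (4,75/4)]

1. After x ≥ 4: [(4,75/4) (4,7/2) (11,0) (18,4) (16,15)]
2. After x ≤ 12: [(12,65/4) (4,75/4) (4,7/2) (11,0) (12,4/7)]
3. After y ≥ 11: [(12,11) (12,65/4) (4,75/4) (4,11)]
4. After y ≤ 19: [(12,11) (12,65/4) (4,75/4) (4,11)]
5. Canonical ring: [(4,11) (12,11) (12,65/4) (4,75/4)]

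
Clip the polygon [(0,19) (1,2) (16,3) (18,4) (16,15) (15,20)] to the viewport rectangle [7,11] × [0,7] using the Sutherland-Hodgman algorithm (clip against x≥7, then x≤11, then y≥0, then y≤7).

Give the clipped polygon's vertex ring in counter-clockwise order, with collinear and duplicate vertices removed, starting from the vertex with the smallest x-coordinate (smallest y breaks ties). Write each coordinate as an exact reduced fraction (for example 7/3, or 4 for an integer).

1. After x ≥ 7: [(7,292/15) (7,12/5) (16,3) (18,4) (16,15) (15,20)]
2. After x ≤ 11: [(11,296/15) (7,292/15) (7,12/5) (11,8/3)]
3. After y ≥ 0: [(11,296/15) (7,292/15) (7,12/5) (11,8/3)]
4. After y ≤ 7: [(11,7) (7,7) (7,12/5) (11,8/3)]
5. Canonical ring: [(7,12/5) (11,8/3) (11,7) (7,7)]

Clipped polygon: [(7,12/5) (11,8/3) (11,7) (7,7)]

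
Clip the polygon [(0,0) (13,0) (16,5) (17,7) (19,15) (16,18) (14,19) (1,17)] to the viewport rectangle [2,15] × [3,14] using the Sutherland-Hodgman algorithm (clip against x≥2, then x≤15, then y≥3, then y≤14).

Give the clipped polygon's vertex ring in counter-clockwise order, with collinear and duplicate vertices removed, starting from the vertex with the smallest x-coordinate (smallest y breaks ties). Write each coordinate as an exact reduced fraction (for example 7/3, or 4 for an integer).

1. After x ≥ 2: [(2,0) (13,0) (16,5) (17,7) (19,15) (16,18) (14,19) (2,223/13)]
2. After x ≤ 15: [(2,0) (13,0) (15,10/3) (15,37/2) (14,19) (2,223/13)]
3. After y ≥ 3: [(2,3) (74/5,3) (15,10/3) (15,37/2) (14,19) (2,223/13)]
4. After y ≤ 14: [(2,14) (2,3) (74/5,3) (15,10/3) (15,14)]
5. Canonical ring: [(2,3) (74/5,3) (15,10/3) (15,14) (2,14)]

Clipped polygon: [(2,3) (74/5,3) (15,10/3) (15,14) (2,14)]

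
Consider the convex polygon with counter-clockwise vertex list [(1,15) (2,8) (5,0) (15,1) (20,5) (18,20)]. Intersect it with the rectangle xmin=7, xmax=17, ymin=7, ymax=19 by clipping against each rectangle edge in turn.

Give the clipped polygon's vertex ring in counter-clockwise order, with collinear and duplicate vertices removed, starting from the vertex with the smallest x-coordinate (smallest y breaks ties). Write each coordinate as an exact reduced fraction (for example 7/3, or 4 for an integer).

1. After x ≥ 7: [(7,285/17) (7,1/5) (15,1) (20,5) (18,20)]
2. After x ≤ 17: [(17,335/17) (7,285/17) (7,1/5) (15,1) (17,13/5)]
3. After y ≥ 7: [(17,7) (17,335/17) (7,285/17) (7,7)]
4. After y ≤ 19: [(17,7) (17,19) (73/5,19) (7,285/17) (7,7)]
5. Canonical ring: [(7,7) (17,7) (17,19) (73/5,19) (7,285/17)]

Clipped polygon: [(7,7) (17,7) (17,19) (73/5,19) (7,285/17)]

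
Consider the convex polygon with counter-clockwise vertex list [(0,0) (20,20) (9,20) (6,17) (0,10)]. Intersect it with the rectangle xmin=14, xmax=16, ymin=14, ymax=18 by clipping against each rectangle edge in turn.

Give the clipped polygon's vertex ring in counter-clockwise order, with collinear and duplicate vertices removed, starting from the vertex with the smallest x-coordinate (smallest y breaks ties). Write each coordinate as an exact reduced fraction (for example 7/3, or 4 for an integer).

1. After x ≥ 14: [(14,14) (20,20) (14,20)]
2. After x ≤ 16: [(14,14) (16,16) (16,20) (14,20)]
3. After y ≥ 14: [(14,14) (16,16) (16,20) (14,20)]
4. After y ≤ 18: [(14,18) (14,14) (16,16) (16,18)]
5. Canonical ring: [(14,14) (16,16) (16,18) (14,18)]

Clipped polygon: [(14,14) (16,16) (16,18) (14,18)]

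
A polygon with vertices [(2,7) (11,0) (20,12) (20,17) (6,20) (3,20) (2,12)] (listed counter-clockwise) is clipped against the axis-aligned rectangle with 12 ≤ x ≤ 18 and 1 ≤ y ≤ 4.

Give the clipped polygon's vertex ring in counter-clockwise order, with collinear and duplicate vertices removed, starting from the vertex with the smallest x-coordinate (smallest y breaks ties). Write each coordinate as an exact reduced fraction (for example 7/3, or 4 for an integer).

Clipped polygon: [(12,4/3) (14,4) (12,4)]

1. After x ≥ 12: [(12,4/3) (20,12) (20,17) (12,131/7)]
2. After x ≤ 18: [(12,4/3) (18,28/3) (18,122/7) (12,131/7)]
3. After y ≥ 1: [(12,4/3) (18,28/3) (18,122/7) (12,131/7)]
4. After y ≤ 4: [(12,4) (12,4/3) (14,4)]
5. Canonical ring: [(12,4/3) (14,4) (12,4)]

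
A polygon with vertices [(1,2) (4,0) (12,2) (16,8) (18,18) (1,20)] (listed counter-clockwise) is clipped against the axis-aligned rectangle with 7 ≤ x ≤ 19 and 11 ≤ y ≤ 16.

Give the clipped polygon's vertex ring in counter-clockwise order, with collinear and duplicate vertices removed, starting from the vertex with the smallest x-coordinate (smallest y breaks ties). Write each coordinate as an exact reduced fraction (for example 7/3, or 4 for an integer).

Clipped polygon: [(7,11) (83/5,11) (88/5,16) (7,16)]

1. After x ≥ 7: [(7,3/4) (12,2) (16,8) (18,18) (7,328/17)]
2. After x ≤ 19: [(7,3/4) (12,2) (16,8) (18,18) (7,328/17)]
3. After y ≥ 11: [(7,11) (83/5,11) (18,18) (7,328/17)]
4. After y ≤ 16: [(7,16) (7,11) (83/5,11) (88/5,16)]
5. Canonical ring: [(7,11) (83/5,11) (88/5,16) (7,16)]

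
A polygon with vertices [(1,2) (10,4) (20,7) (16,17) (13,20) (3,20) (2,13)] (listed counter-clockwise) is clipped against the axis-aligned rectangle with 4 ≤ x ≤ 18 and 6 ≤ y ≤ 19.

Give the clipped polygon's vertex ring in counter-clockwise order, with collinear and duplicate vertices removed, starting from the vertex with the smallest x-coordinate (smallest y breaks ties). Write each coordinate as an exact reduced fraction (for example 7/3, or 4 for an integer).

1. After x ≥ 4: [(4,8/3) (10,4) (20,7) (16,17) (13,20) (4,20)]
2. After x ≤ 18: [(4,8/3) (10,4) (18,32/5) (18,12) (16,17) (13,20) (4,20)]
3. After y ≥ 6: [(4,6) (50/3,6) (18,32/5) (18,12) (16,17) (13,20) (4,20)]
4. After y ≤ 19: [(4,19) (4,6) (50/3,6) (18,32/5) (18,12) (16,17) (14,19)]
5. Canonical ring: [(4,6) (50/3,6) (18,32/5) (18,12) (16,17) (14,19) (4,19)]

Clipped polygon: [(4,6) (50/3,6) (18,32/5) (18,12) (16,17) (14,19) (4,19)]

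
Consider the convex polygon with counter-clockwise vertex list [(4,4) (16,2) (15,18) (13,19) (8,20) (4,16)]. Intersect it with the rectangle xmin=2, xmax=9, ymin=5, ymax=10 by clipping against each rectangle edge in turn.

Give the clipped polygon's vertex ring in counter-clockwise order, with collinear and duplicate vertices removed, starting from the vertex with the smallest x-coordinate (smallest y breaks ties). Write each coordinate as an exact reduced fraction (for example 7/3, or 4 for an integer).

Clipped polygon: [(4,5) (9,5) (9,10) (4,10)]

1. After x ≥ 2: [(4,4) (16,2) (15,18) (13,19) (8,20) (4,16)]
2. After x ≤ 9: [(4,4) (9,19/6) (9,99/5) (8,20) (4,16)]
3. After y ≥ 5: [(4,5) (9,5) (9,99/5) (8,20) (4,16)]
4. After y ≤ 10: [(4,10) (4,5) (9,5) (9,10)]
5. Canonical ring: [(4,5) (9,5) (9,10) (4,10)]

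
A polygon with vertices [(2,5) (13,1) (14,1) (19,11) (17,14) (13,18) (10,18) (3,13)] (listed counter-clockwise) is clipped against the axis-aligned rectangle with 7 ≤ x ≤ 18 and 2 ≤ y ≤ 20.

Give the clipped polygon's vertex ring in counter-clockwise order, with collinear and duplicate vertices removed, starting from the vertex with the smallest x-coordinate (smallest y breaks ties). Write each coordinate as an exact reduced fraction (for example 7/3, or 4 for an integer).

1. After x ≥ 7: [(7,35/11) (13,1) (14,1) (19,11) (17,14) (13,18) (10,18) (7,111/7)]
2. After x ≤ 18: [(7,35/11) (13,1) (14,1) (18,9) (18,25/2) (17,14) (13,18) (10,18) (7,111/7)]
3. After y ≥ 2: [(7,35/11) (41/4,2) (29/2,2) (18,9) (18,25/2) (17,14) (13,18) (10,18) (7,111/7)]
4. After y ≤ 20: [(7,35/11) (41/4,2) (29/2,2) (18,9) (18,25/2) (17,14) (13,18) (10,18) (7,111/7)]
5. Canonical ring: [(7,35/11) (41/4,2) (29/2,2) (18,9) (18,25/2) (17,14) (13,18) (10,18) (7,111/7)]

Clipped polygon: [(7,35/11) (41/4,2) (29/2,2) (18,9) (18,25/2) (17,14) (13,18) (10,18) (7,111/7)]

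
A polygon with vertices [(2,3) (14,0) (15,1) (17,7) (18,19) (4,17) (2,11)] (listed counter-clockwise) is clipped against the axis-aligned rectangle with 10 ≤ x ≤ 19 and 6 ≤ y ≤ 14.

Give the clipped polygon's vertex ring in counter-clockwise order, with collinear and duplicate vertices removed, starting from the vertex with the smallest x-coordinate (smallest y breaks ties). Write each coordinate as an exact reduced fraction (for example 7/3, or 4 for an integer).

Clipped polygon: [(10,6) (50/3,6) (17,7) (211/12,14) (10,14)]

1. After x ≥ 10: [(10,1) (14,0) (15,1) (17,7) (18,19) (10,125/7)]
2. After x ≤ 19: [(10,1) (14,0) (15,1) (17,7) (18,19) (10,125/7)]
3. After y ≥ 6: [(10,6) (50/3,6) (17,7) (18,19) (10,125/7)]
4. After y ≤ 14: [(10,14) (10,6) (50/3,6) (17,7) (211/12,14)]
5. Canonical ring: [(10,6) (50/3,6) (17,7) (211/12,14) (10,14)]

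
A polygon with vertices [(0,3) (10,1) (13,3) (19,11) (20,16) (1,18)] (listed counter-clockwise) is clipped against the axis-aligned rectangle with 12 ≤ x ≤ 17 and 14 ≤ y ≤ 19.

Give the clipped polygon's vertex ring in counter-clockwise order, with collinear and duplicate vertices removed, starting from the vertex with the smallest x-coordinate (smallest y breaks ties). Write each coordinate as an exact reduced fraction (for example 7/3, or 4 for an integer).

1. After x ≥ 12: [(12,7/3) (13,3) (19,11) (20,16) (12,320/19)]
2. After x ≤ 17: [(12,7/3) (13,3) (17,25/3) (17,310/19) (12,320/19)]
3. After y ≥ 14: [(12,14) (17,14) (17,310/19) (12,320/19)]
4. After y ≤ 19: [(12,14) (17,14) (17,310/19) (12,320/19)]
5. Canonical ring: [(12,14) (17,14) (17,310/19) (12,320/19)]

Clipped polygon: [(12,14) (17,14) (17,310/19) (12,320/19)]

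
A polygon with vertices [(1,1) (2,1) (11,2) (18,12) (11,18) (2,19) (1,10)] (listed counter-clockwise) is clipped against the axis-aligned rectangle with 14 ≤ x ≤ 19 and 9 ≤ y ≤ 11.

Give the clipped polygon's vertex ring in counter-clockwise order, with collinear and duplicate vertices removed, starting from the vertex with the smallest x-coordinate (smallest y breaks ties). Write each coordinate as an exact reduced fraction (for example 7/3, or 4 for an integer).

1. After x ≥ 14: [(14,44/7) (18,12) (14,108/7)]
2. After x ≤ 19: [(14,44/7) (18,12) (14,108/7)]
3. After y ≥ 9: [(14,9) (159/10,9) (18,12) (14,108/7)]
4. After y ≤ 11: [(14,11) (14,9) (159/10,9) (173/10,11)]
5. Canonical ring: [(14,9) (159/10,9) (173/10,11) (14,11)]

Clipped polygon: [(14,9) (159/10,9) (173/10,11) (14,11)]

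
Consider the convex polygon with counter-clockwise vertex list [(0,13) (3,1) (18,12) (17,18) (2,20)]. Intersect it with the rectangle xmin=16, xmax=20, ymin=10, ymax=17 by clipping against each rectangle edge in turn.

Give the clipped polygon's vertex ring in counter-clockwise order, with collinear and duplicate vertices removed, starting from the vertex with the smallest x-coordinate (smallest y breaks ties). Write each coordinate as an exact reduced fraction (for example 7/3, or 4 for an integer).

1. After x ≥ 16: [(16,158/15) (18,12) (17,18) (16,272/15)]
2. After x ≤ 20: [(16,158/15) (18,12) (17,18) (16,272/15)]
3. After y ≥ 10: [(16,158/15) (18,12) (17,18) (16,272/15)]
4. After y ≤ 17: [(16,17) (16,158/15) (18,12) (103/6,17)]
5. Canonical ring: [(16,158/15) (18,12) (103/6,17) (16,17)]

Clipped polygon: [(16,158/15) (18,12) (103/6,17) (16,17)]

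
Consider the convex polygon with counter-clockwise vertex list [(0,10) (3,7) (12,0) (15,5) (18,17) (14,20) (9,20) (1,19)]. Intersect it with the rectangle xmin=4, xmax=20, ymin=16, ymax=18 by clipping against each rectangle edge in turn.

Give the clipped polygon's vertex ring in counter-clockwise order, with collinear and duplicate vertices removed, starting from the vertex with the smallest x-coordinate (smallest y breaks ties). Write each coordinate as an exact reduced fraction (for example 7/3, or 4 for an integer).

1. After x ≥ 4: [(4,56/9) (12,0) (15,5) (18,17) (14,20) (9,20) (4,155/8)]
2. After x ≤ 20: [(4,56/9) (12,0) (15,5) (18,17) (14,20) (9,20) (4,155/8)]
3. After y ≥ 16: [(4,16) (71/4,16) (18,17) (14,20) (9,20) (4,155/8)]
4. After y ≤ 18: [(4,18) (4,16) (71/4,16) (18,17) (50/3,18)]
5. Canonical ring: [(4,16) (71/4,16) (18,17) (50/3,18) (4,18)]

Clipped polygon: [(4,16) (71/4,16) (18,17) (50/3,18) (4,18)]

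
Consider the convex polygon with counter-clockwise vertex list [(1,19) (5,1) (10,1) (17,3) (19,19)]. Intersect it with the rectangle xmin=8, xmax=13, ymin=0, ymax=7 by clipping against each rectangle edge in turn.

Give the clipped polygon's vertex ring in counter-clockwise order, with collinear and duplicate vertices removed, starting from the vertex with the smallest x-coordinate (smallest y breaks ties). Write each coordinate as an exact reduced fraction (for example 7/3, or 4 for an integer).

Clipped polygon: [(8,1) (10,1) (13,13/7) (13,7) (8,7)]

1. After x ≥ 8: [(8,19) (8,1) (10,1) (17,3) (19,19)]
2. After x ≤ 13: [(13,19) (8,19) (8,1) (10,1) (13,13/7)]
3. After y ≥ 0: [(13,19) (8,19) (8,1) (10,1) (13,13/7)]
4. After y ≤ 7: [(13,7) (8,7) (8,1) (10,1) (13,13/7)]
5. Canonical ring: [(8,1) (10,1) (13,13/7) (13,7) (8,7)]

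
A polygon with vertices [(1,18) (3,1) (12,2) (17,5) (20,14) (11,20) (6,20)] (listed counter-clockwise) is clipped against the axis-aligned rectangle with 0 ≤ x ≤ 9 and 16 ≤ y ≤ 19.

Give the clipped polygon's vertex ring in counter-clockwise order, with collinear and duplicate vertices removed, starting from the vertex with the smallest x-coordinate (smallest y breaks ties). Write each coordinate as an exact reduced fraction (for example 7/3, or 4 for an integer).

1. After x ≥ 0: [(1,18) (3,1) (12,2) (17,5) (20,14) (11,20) (6,20)]
2. After x ≤ 9: [(1,18) (3,1) (9,5/3) (9,20) (6,20)]
3. After y ≥ 16: [(1,18) (21/17,16) (9,16) (9,20) (6,20)]
4. After y ≤ 19: [(7/2,19) (1,18) (21/17,16) (9,16) (9,19)]
5. Canonical ring: [(1,18) (21/17,16) (9,16) (9,19) (7/2,19)]

Clipped polygon: [(1,18) (21/17,16) (9,16) (9,19) (7/2,19)]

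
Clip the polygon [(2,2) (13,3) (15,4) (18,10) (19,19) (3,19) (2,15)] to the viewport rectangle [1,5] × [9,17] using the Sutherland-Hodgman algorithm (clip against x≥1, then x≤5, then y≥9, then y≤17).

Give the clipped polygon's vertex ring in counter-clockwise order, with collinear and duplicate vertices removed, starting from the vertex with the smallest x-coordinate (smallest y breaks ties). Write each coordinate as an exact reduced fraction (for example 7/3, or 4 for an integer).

Clipped polygon: [(2,9) (5,9) (5,17) (5/2,17) (2,15)]

1. After x ≥ 1: [(2,2) (13,3) (15,4) (18,10) (19,19) (3,19) (2,15)]
2. After x ≤ 5: [(2,2) (5,25/11) (5,19) (3,19) (2,15)]
3. After y ≥ 9: [(2,9) (5,9) (5,19) (3,19) (2,15)]
4. After y ≤ 17: [(2,9) (5,9) (5,17) (5/2,17) (2,15)]
5. Canonical ring: [(2,9) (5,9) (5,17) (5/2,17) (2,15)]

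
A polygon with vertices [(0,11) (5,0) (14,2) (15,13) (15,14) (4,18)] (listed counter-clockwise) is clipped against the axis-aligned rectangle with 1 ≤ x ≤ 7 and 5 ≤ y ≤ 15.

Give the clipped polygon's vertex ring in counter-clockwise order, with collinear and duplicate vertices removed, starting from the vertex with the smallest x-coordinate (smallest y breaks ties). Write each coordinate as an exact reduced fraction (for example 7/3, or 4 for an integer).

1. After x ≥ 1: [(1,51/4) (1,44/5) (5,0) (14,2) (15,13) (15,14) (4,18)]
2. After x ≤ 7: [(1,51/4) (1,44/5) (5,0) (7,4/9) (7,186/11) (4,18)]
3. After y ≥ 5: [(1,51/4) (1,44/5) (30/11,5) (7,5) (7,186/11) (4,18)]
4. After y ≤ 15: [(16/7,15) (1,51/4) (1,44/5) (30/11,5) (7,5) (7,15)]
5. Canonical ring: [(1,44/5) (30/11,5) (7,5) (7,15) (16/7,15) (1,51/4)]

Clipped polygon: [(1,44/5) (30/11,5) (7,5) (7,15) (16/7,15) (1,51/4)]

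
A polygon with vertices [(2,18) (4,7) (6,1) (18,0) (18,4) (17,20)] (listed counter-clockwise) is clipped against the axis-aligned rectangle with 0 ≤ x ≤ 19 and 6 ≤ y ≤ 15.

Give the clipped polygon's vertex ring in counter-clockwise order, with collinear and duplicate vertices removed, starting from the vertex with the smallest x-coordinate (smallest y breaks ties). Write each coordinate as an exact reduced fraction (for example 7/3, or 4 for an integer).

Clipped polygon: [(28/11,15) (4,7) (13/3,6) (143/8,6) (277/16,15)]

1. After x ≥ 0: [(2,18) (4,7) (6,1) (18,0) (18,4) (17,20)]
2. After x ≤ 19: [(2,18) (4,7) (6,1) (18,0) (18,4) (17,20)]
3. After y ≥ 6: [(2,18) (4,7) (13/3,6) (143/8,6) (17,20)]
4. After y ≤ 15: [(28/11,15) (4,7) (13/3,6) (143/8,6) (277/16,15)]
5. Canonical ring: [(28/11,15) (4,7) (13/3,6) (143/8,6) (277/16,15)]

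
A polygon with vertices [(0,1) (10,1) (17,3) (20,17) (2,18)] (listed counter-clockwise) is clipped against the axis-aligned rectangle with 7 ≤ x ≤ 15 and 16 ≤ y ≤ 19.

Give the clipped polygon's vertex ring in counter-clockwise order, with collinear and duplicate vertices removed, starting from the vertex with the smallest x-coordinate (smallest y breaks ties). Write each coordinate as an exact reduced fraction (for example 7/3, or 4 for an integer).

Clipped polygon: [(7,16) (15,16) (15,311/18) (7,319/18)]

1. After x ≥ 7: [(7,1) (10,1) (17,3) (20,17) (7,319/18)]
2. After x ≤ 15: [(7,1) (10,1) (15,17/7) (15,311/18) (7,319/18)]
3. After y ≥ 16: [(7,16) (15,16) (15,311/18) (7,319/18)]
4. After y ≤ 19: [(7,16) (15,16) (15,311/18) (7,319/18)]
5. Canonical ring: [(7,16) (15,16) (15,311/18) (7,319/18)]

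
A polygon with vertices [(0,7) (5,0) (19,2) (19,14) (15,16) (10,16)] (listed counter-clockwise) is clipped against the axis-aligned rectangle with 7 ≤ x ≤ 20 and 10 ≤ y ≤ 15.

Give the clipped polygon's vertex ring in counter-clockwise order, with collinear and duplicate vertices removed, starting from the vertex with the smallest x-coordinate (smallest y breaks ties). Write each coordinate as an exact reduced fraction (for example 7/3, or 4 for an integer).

Clipped polygon: [(7,10) (19,10) (19,14) (17,15) (80/9,15) (7,133/10)]

1. After x ≥ 7: [(7,133/10) (7,2/7) (19,2) (19,14) (15,16) (10,16)]
2. After x ≤ 20: [(7,133/10) (7,2/7) (19,2) (19,14) (15,16) (10,16)]
3. After y ≥ 10: [(7,133/10) (7,10) (19,10) (19,14) (15,16) (10,16)]
4. After y ≤ 15: [(80/9,15) (7,133/10) (7,10) (19,10) (19,14) (17,15)]
5. Canonical ring: [(7,10) (19,10) (19,14) (17,15) (80/9,15) (7,133/10)]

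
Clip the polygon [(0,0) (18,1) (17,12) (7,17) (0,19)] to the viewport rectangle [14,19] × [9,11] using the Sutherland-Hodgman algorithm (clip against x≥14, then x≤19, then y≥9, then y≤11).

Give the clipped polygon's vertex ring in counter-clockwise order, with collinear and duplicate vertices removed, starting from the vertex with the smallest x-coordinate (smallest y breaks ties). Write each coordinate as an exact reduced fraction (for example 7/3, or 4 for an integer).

Clipped polygon: [(14,9) (190/11,9) (188/11,11) (14,11)]

1. After x ≥ 14: [(14,7/9) (18,1) (17,12) (14,27/2)]
2. After x ≤ 19: [(14,7/9) (18,1) (17,12) (14,27/2)]
3. After y ≥ 9: [(14,9) (190/11,9) (17,12) (14,27/2)]
4. After y ≤ 11: [(14,11) (14,9) (190/11,9) (188/11,11)]
5. Canonical ring: [(14,9) (190/11,9) (188/11,11) (14,11)]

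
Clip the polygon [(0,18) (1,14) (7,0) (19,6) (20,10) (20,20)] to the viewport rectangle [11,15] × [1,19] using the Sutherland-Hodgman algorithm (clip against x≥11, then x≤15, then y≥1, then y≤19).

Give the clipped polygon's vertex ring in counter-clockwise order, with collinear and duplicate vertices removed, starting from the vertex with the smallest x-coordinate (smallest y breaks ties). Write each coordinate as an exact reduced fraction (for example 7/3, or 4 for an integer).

Clipped polygon: [(11,2) (15,4) (15,19) (11,19)]

1. After x ≥ 11: [(11,191/10) (11,2) (19,6) (20,10) (20,20)]
2. After x ≤ 15: [(15,39/2) (11,191/10) (11,2) (15,4)]
3. After y ≥ 1: [(15,39/2) (11,191/10) (11,2) (15,4)]
4. After y ≤ 19: [(15,19) (11,19) (11,2) (15,4)]
5. Canonical ring: [(11,2) (15,4) (15,19) (11,19)]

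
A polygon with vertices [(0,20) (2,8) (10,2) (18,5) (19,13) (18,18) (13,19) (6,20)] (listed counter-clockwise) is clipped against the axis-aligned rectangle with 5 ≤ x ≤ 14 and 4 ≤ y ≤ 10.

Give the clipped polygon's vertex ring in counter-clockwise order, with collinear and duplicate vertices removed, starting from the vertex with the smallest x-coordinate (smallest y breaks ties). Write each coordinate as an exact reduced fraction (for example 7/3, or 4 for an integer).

1. After x ≥ 5: [(5,20) (5,23/4) (10,2) (18,5) (19,13) (18,18) (13,19) (6,20)]
2. After x ≤ 14: [(5,20) (5,23/4) (10,2) (14,7/2) (14,94/5) (13,19) (6,20)]
3. After y ≥ 4: [(5,20) (5,23/4) (22/3,4) (14,4) (14,94/5) (13,19) (6,20)]
4. After y ≤ 10: [(5,10) (5,23/4) (22/3,4) (14,4) (14,10)]
5. Canonical ring: [(5,23/4) (22/3,4) (14,4) (14,10) (5,10)]

Clipped polygon: [(5,23/4) (22/3,4) (14,4) (14,10) (5,10)]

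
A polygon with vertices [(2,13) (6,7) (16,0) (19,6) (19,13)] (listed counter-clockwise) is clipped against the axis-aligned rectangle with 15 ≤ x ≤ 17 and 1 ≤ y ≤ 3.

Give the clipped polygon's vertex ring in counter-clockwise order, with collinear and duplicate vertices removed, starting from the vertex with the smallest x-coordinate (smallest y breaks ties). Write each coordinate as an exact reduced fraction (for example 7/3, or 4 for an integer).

1. After x ≥ 15: [(15,13) (15,7/10) (16,0) (19,6) (19,13)]
2. After x ≤ 17: [(17,13) (15,13) (15,7/10) (16,0) (17,2)]
3. After y ≥ 1: [(17,13) (15,13) (15,1) (33/2,1) (17,2)]
4. After y ≤ 3: [(17,3) (15,3) (15,1) (33/2,1) (17,2)]
5. Canonical ring: [(15,1) (33/2,1) (17,2) (17,3) (15,3)]

Clipped polygon: [(15,1) (33/2,1) (17,2) (17,3) (15,3)]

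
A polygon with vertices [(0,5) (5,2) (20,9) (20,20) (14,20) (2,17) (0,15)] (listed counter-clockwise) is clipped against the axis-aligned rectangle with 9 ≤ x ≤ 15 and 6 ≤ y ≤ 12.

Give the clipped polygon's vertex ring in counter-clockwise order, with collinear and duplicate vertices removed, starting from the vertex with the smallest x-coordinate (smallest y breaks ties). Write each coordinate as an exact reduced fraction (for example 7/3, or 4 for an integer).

1. After x ≥ 9: [(9,58/15) (20,9) (20,20) (14,20) (9,75/4)]
2. After x ≤ 15: [(9,58/15) (15,20/3) (15,20) (14,20) (9,75/4)]
3. After y ≥ 6: [(9,6) (95/7,6) (15,20/3) (15,20) (14,20) (9,75/4)]
4. After y ≤ 12: [(9,12) (9,6) (95/7,6) (15,20/3) (15,12)]
5. Canonical ring: [(9,6) (95/7,6) (15,20/3) (15,12) (9,12)]

Clipped polygon: [(9,6) (95/7,6) (15,20/3) (15,12) (9,12)]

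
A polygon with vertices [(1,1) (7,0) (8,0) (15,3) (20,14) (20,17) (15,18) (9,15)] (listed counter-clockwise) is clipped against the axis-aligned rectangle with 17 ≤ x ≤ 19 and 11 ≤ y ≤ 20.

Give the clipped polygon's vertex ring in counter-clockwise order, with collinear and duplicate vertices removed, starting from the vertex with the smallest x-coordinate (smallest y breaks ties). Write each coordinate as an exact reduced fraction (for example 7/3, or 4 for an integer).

1. After x ≥ 17: [(17,37/5) (20,14) (20,17) (17,88/5)]
2. After x ≤ 19: [(17,37/5) (19,59/5) (19,86/5) (17,88/5)]
3. After y ≥ 11: [(17,11) (205/11,11) (19,59/5) (19,86/5) (17,88/5)]
4. After y ≤ 20: [(17,11) (205/11,11) (19,59/5) (19,86/5) (17,88/5)]
5. Canonical ring: [(17,11) (205/11,11) (19,59/5) (19,86/5) (17,88/5)]

Clipped polygon: [(17,11) (205/11,11) (19,59/5) (19,86/5) (17,88/5)]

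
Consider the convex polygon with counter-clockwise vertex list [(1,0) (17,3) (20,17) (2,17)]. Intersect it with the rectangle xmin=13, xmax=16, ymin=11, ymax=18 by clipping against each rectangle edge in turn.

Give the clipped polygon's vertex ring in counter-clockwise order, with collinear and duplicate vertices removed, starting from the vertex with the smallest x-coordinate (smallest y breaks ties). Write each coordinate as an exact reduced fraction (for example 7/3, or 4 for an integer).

Clipped polygon: [(13,11) (16,11) (16,17) (13,17)]

1. After x ≥ 13: [(13,9/4) (17,3) (20,17) (13,17)]
2. After x ≤ 16: [(13,9/4) (16,45/16) (16,17) (13,17)]
3. After y ≥ 11: [(13,11) (16,11) (16,17) (13,17)]
4. After y ≤ 18: [(13,11) (16,11) (16,17) (13,17)]
5. Canonical ring: [(13,11) (16,11) (16,17) (13,17)]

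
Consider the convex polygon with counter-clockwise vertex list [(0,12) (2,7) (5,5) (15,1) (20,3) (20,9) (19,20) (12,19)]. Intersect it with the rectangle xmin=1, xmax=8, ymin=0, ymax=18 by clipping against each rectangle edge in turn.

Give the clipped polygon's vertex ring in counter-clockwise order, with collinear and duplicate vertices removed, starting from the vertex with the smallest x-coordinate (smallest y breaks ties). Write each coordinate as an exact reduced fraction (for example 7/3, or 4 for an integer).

Clipped polygon: [(1,19/2) (2,7) (5,5) (8,19/5) (8,50/3) (1,151/12)]

1. After x ≥ 1: [(1,151/12) (1,19/2) (2,7) (5,5) (15,1) (20,3) (20,9) (19,20) (12,19)]
2. After x ≤ 8: [(8,50/3) (1,151/12) (1,19/2) (2,7) (5,5) (8,19/5)]
3. After y ≥ 0: [(8,50/3) (1,151/12) (1,19/2) (2,7) (5,5) (8,19/5)]
4. After y ≤ 18: [(8,50/3) (1,151/12) (1,19/2) (2,7) (5,5) (8,19/5)]
5. Canonical ring: [(1,19/2) (2,7) (5,5) (8,19/5) (8,50/3) (1,151/12)]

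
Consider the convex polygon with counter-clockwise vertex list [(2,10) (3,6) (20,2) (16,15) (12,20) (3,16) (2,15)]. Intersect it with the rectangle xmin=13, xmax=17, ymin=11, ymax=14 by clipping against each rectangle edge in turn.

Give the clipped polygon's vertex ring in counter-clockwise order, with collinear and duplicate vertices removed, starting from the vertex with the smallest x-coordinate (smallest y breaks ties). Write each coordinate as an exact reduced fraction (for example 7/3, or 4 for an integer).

Clipped polygon: [(13,11) (17,11) (17,47/4) (212/13,14) (13,14)]

1. After x ≥ 13: [(13,62/17) (20,2) (16,15) (13,75/4)]
2. After x ≤ 17: [(13,62/17) (17,46/17) (17,47/4) (16,15) (13,75/4)]
3. After y ≥ 11: [(13,11) (17,11) (17,47/4) (16,15) (13,75/4)]
4. After y ≤ 14: [(13,14) (13,11) (17,11) (17,47/4) (212/13,14)]
5. Canonical ring: [(13,11) (17,11) (17,47/4) (212/13,14) (13,14)]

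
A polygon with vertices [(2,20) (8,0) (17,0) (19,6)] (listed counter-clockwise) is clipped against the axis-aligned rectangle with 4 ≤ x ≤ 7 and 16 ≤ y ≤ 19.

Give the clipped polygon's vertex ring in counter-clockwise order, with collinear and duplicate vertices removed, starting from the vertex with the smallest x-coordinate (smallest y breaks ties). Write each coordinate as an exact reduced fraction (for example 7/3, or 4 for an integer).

1. After x ≥ 4: [(4,312/17) (4,40/3) (8,0) (17,0) (19,6)]
2. After x ≤ 7: [(7,270/17) (4,312/17) (4,40/3) (7,10/3)]
3. After y ≥ 16: [(48/7,16) (4,312/17) (4,16)]
4. After y ≤ 19: [(48/7,16) (4,312/17) (4,16)]
5. Canonical ring: [(4,16) (48/7,16) (4,312/17)]

Clipped polygon: [(4,16) (48/7,16) (4,312/17)]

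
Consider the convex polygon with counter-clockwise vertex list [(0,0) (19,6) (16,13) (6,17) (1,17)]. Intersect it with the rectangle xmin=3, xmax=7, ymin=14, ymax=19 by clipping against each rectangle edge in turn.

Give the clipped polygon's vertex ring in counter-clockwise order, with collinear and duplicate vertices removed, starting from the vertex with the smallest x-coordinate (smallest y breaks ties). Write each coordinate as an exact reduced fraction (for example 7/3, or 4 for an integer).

1. After x ≥ 3: [(3,18/19) (19,6) (16,13) (6,17) (3,17)]
2. After x ≤ 7: [(3,18/19) (7,42/19) (7,83/5) (6,17) (3,17)]
3. After y ≥ 14: [(3,14) (7,14) (7,83/5) (6,17) (3,17)]
4. After y ≤ 19: [(3,14) (7,14) (7,83/5) (6,17) (3,17)]
5. Canonical ring: [(3,14) (7,14) (7,83/5) (6,17) (3,17)]

Clipped polygon: [(3,14) (7,14) (7,83/5) (6,17) (3,17)]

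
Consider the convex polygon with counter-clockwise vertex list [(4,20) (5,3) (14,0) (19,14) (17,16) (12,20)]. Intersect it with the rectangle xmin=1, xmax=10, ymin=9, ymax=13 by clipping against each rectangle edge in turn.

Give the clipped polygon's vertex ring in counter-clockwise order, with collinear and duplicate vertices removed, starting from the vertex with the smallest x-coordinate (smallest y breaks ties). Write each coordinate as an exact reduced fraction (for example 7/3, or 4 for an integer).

1. After x ≥ 1: [(4,20) (5,3) (14,0) (19,14) (17,16) (12,20)]
2. After x ≤ 10: [(10,20) (4,20) (5,3) (10,4/3)]
3. After y ≥ 9: [(10,9) (10,20) (4,20) (79/17,9)]
4. After y ≤ 13: [(10,9) (10,13) (75/17,13) (79/17,9)]
5. Canonical ring: [(75/17,13) (79/17,9) (10,9) (10,13)]

Clipped polygon: [(75/17,13) (79/17,9) (10,9) (10,13)]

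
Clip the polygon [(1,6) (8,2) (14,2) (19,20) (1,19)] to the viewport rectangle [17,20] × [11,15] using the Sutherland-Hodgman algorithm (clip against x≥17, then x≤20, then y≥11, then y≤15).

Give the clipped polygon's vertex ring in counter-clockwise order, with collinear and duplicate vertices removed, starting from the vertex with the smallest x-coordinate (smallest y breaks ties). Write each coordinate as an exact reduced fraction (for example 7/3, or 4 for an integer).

1. After x ≥ 17: [(17,64/5) (19,20) (17,179/9)]
2. After x ≤ 20: [(17,64/5) (19,20) (17,179/9)]
3. After y ≥ 11: [(17,64/5) (19,20) (17,179/9)]
4. After y ≤ 15: [(17,15) (17,64/5) (317/18,15)]
5. Canonical ring: [(17,64/5) (317/18,15) (17,15)]

Clipped polygon: [(17,64/5) (317/18,15) (17,15)]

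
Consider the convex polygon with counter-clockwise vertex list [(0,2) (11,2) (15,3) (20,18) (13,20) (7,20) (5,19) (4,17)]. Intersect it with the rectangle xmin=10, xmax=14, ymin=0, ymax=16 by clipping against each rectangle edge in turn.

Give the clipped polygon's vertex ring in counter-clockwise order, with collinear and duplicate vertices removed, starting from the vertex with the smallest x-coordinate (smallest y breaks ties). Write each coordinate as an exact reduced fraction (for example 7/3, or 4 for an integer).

Clipped polygon: [(10,2) (11,2) (14,11/4) (14,16) (10,16)]

1. After x ≥ 10: [(10,2) (11,2) (15,3) (20,18) (13,20) (10,20)]
2. After x ≤ 14: [(10,2) (11,2) (14,11/4) (14,138/7) (13,20) (10,20)]
3. After y ≥ 0: [(10,2) (11,2) (14,11/4) (14,138/7) (13,20) (10,20)]
4. After y ≤ 16: [(10,16) (10,2) (11,2) (14,11/4) (14,16)]
5. Canonical ring: [(10,2) (11,2) (14,11/4) (14,16) (10,16)]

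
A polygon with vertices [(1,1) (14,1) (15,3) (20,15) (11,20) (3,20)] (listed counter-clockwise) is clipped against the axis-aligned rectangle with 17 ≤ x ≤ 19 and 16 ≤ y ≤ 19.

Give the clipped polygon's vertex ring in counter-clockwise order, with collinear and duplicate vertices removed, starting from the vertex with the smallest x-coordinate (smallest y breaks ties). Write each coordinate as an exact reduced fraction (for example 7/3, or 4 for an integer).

1. After x ≥ 17: [(17,39/5) (20,15) (17,50/3)]
2. After x ≤ 19: [(17,39/5) (19,63/5) (19,140/9) (17,50/3)]
3. After y ≥ 16: [(17,16) (91/5,16) (17,50/3)]
4. After y ≤ 19: [(17,16) (91/5,16) (17,50/3)]
5. Canonical ring: [(17,16) (91/5,16) (17,50/3)]

Clipped polygon: [(17,16) (91/5,16) (17,50/3)]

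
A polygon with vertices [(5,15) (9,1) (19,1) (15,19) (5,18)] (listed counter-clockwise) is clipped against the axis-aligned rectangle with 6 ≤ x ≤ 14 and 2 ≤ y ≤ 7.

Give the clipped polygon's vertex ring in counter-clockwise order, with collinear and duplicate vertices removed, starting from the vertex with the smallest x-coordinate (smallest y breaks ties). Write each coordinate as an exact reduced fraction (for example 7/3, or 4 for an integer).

1. After x ≥ 6: [(6,23/2) (9,1) (19,1) (15,19) (6,181/10)]
2. After x ≤ 14: [(6,23/2) (9,1) (14,1) (14,189/10) (6,181/10)]
3. After y ≥ 2: [(6,23/2) (61/7,2) (14,2) (14,189/10) (6,181/10)]
4. After y ≤ 7: [(51/7,7) (61/7,2) (14,2) (14,7)]
5. Canonical ring: [(51/7,7) (61/7,2) (14,2) (14,7)]

Clipped polygon: [(51/7,7) (61/7,2) (14,2) (14,7)]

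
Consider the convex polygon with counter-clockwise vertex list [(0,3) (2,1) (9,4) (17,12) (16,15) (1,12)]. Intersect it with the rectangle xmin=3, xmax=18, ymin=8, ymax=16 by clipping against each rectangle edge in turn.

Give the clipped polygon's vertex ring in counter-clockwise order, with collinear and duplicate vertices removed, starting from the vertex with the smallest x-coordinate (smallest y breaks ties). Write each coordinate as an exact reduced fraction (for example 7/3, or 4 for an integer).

1. After x ≥ 3: [(3,10/7) (9,4) (17,12) (16,15) (3,62/5)]
2. After x ≤ 18: [(3,10/7) (9,4) (17,12) (16,15) (3,62/5)]
3. After y ≥ 8: [(3,8) (13,8) (17,12) (16,15) (3,62/5)]
4. After y ≤ 16: [(3,8) (13,8) (17,12) (16,15) (3,62/5)]
5. Canonical ring: [(3,8) (13,8) (17,12) (16,15) (3,62/5)]

Clipped polygon: [(3,8) (13,8) (17,12) (16,15) (3,62/5)]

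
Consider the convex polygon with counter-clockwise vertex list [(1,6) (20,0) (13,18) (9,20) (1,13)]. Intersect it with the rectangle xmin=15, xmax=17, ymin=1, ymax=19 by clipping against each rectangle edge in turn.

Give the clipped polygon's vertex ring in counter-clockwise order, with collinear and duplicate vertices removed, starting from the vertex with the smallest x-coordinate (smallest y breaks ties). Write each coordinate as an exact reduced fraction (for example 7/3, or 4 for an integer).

1. After x ≥ 15: [(15,30/19) (20,0) (15,90/7)]
2. After x ≤ 17: [(15,30/19) (17,18/19) (17,54/7) (15,90/7)]
3. After y ≥ 1: [(15,30/19) (101/6,1) (17,1) (17,54/7) (15,90/7)]
4. After y ≤ 19: [(15,30/19) (101/6,1) (17,1) (17,54/7) (15,90/7)]
5. Canonical ring: [(15,30/19) (101/6,1) (17,1) (17,54/7) (15,90/7)]

Clipped polygon: [(15,30/19) (101/6,1) (17,1) (17,54/7) (15,90/7)]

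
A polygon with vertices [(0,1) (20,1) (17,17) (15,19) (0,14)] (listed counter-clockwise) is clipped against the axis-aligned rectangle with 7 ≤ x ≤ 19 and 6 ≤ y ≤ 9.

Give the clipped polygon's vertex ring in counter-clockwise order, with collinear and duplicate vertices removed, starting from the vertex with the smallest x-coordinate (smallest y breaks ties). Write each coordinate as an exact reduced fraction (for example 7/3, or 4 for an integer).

Clipped polygon: [(7,6) (19,6) (19,19/3) (37/2,9) (7,9)]

1. After x ≥ 7: [(7,1) (20,1) (17,17) (15,19) (7,49/3)]
2. After x ≤ 19: [(7,1) (19,1) (19,19/3) (17,17) (15,19) (7,49/3)]
3. After y ≥ 6: [(7,6) (19,6) (19,19/3) (17,17) (15,19) (7,49/3)]
4. After y ≤ 9: [(7,9) (7,6) (19,6) (19,19/3) (37/2,9)]
5. Canonical ring: [(7,6) (19,6) (19,19/3) (37/2,9) (7,9)]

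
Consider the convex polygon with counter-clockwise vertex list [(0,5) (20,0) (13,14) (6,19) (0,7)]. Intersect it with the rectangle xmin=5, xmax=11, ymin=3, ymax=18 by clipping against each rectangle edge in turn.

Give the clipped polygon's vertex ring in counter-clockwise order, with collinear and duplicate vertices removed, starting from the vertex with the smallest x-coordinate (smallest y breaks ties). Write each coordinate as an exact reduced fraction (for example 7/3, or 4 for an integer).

Clipped polygon: [(5,15/4) (8,3) (11,3) (11,108/7) (37/5,18) (11/2,18) (5,17)]

1. After x ≥ 5: [(5,15/4) (20,0) (13,14) (6,19) (5,17)]
2. After x ≤ 11: [(5,15/4) (11,9/4) (11,108/7) (6,19) (5,17)]
3. After y ≥ 3: [(5,15/4) (8,3) (11,3) (11,108/7) (6,19) (5,17)]
4. After y ≤ 18: [(5,15/4) (8,3) (11,3) (11,108/7) (37/5,18) (11/2,18) (5,17)]
5. Canonical ring: [(5,15/4) (8,3) (11,3) (11,108/7) (37/5,18) (11/2,18) (5,17)]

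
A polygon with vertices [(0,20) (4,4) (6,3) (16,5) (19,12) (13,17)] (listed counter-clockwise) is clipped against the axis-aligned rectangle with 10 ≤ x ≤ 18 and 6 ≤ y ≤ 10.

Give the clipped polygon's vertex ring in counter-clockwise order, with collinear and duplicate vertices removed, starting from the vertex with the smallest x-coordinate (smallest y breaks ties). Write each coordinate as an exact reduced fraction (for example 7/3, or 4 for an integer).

Clipped polygon: [(10,6) (115/7,6) (18,29/3) (18,10) (10,10)]

1. After x ≥ 10: [(10,230/13) (10,19/5) (16,5) (19,12) (13,17)]
2. After x ≤ 18: [(10,230/13) (10,19/5) (16,5) (18,29/3) (18,77/6) (13,17)]
3. After y ≥ 6: [(10,230/13) (10,6) (115/7,6) (18,29/3) (18,77/6) (13,17)]
4. After y ≤ 10: [(10,10) (10,6) (115/7,6) (18,29/3) (18,10)]
5. Canonical ring: [(10,6) (115/7,6) (18,29/3) (18,10) (10,10)]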